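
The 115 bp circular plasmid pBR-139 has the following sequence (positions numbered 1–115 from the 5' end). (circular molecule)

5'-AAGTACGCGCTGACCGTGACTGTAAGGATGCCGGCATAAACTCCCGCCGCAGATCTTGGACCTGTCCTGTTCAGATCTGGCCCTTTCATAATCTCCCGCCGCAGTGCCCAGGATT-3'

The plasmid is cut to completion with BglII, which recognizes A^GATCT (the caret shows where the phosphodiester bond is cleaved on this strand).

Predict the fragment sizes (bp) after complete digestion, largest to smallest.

BglII sites (AGATCT) start at positions 51, 73.
BglII cuts after the first base of each site, so after positions 51, 73.
Circular molecule, 2 cuts → 2 fragments:
  52–73 → 22 bp
  74–115 then 1–51 → 42 + 51 = 93 bp
Sorted largest to smallest: 93, 22 bp.

93, 22 bp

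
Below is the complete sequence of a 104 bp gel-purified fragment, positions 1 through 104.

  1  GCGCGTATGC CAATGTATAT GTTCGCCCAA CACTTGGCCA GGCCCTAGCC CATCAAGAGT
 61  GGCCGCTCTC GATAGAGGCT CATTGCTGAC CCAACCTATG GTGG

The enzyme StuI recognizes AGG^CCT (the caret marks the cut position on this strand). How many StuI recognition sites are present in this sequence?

No occurrence of AGGCCT is present in the sequence.
StuI does not cut: 0 sites.

0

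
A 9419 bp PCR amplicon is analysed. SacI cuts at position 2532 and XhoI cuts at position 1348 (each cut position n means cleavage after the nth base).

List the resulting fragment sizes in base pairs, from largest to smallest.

Combined cut positions (sorted): 1348, 2532.
Linear molecule, 2 cuts → 3 fragments:
  1348 − 0 = 1348 bp
  2532 − 1348 = 1184 bp
  9419 − 2532 = 6887 bp
Sorted largest to smallest: 6887, 1348, 1184 bp.

6887, 1348, 1184 bp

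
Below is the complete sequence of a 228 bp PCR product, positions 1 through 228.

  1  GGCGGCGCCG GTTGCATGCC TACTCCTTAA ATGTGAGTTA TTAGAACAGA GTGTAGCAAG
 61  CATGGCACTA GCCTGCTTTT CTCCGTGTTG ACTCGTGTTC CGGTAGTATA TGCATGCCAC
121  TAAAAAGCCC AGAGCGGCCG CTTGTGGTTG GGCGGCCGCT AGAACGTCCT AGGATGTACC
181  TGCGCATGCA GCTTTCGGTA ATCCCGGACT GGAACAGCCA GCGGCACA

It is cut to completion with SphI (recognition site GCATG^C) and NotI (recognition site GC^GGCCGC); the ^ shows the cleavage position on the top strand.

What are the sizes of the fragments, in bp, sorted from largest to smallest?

98, 40, 35, 19, 18, 18 bp

SphI sites (GCATGC) start at positions 14, 112, 184.
SphI cuts after base 5 of each site (before the last base), so after positions 18, 116, 188.
NotI sites (GCGGCCGC) start at positions 134, 152.
NotI cuts after base 2 of each site, so after positions 135, 153.
Combined cut positions: 18, 116, 135, 153, 188.
Linear molecule, 5 cuts → 6 fragments:
  1–18 → 18 bp
  19–116 → 98 bp
  117–135 → 19 bp
  136–153 → 18 bp
  154–188 → 35 bp
  189–228 → 40 bp
Sorted largest to smallest: 98, 40, 35, 19, 18, 18 bp.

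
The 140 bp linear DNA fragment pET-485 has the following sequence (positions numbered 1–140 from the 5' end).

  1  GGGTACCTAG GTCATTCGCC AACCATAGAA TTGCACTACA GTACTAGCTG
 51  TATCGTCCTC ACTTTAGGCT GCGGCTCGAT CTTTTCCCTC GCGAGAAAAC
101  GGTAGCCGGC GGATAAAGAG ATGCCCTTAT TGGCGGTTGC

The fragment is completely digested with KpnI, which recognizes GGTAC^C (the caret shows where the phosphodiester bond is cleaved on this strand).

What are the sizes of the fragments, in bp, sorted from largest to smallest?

134, 6 bp

The KpnI site (GGTACC) starts at position 2.
KpnI cuts after base 5 of each site (before the last base), so after position 6.
Linear molecule, 1 cut → 2 fragments:
  1–6 → 6 bp
  7–140 → 134 bp
Sorted largest to smallest: 134, 6 bp.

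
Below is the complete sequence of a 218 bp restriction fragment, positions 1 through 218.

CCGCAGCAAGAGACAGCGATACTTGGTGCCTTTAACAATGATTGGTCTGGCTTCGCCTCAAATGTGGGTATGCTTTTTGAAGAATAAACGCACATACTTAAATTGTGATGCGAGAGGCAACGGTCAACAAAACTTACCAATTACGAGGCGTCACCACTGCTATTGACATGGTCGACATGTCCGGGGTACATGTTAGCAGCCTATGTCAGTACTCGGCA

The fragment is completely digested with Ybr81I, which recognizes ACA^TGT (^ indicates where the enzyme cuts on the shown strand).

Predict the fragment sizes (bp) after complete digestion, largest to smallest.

Ybr81I sites (ACATGT) start at positions 175, 188.
Ybr81I cuts after base 3 of each site, so after positions 177, 190.
Linear molecule, 2 cuts → 3 fragments:
  1–177 → 177 bp
  178–190 → 13 bp
  191–218 → 28 bp
Sorted largest to smallest: 177, 28, 13 bp.

177, 28, 13 bp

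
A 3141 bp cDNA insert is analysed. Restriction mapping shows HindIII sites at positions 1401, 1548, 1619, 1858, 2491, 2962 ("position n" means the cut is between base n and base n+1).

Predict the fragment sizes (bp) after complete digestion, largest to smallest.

1401, 633, 471, 239, 179, 147, 71 bp

Linear molecule, 6 cuts → 7 fragments:
  1401 − 0 = 1401 bp
  1548 − 1401 = 147 bp
  1619 − 1548 = 71 bp
  1858 − 1619 = 239 bp
  2491 − 1858 = 633 bp
  2962 − 2491 = 471 bp
  3141 − 2962 = 179 bp
Sorted largest to smallest: 1401, 633, 471, 239, 179, 147, 71 bp.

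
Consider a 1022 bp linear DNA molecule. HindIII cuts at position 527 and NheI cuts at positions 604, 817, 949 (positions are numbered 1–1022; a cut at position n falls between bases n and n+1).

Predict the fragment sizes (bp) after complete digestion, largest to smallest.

527, 213, 132, 77, 73 bp

Combined cut positions (sorted): 527, 604, 817, 949.
Linear molecule, 4 cuts → 5 fragments:
  527 − 0 = 527 bp
  604 − 527 = 77 bp
  817 − 604 = 213 bp
  949 − 817 = 132 bp
  1022 − 949 = 73 bp
Sorted largest to smallest: 527, 213, 132, 77, 73 bp.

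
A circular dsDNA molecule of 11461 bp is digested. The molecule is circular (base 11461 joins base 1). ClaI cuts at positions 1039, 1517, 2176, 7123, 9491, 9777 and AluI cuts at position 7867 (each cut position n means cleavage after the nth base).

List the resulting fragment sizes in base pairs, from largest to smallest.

Combined cut positions (sorted): 1039, 1517, 2176, 7123, 7867, 9491, 9777.
Circular molecule, 7 cuts → 7 fragments:
  1517 − 1039 = 478 bp
  2176 − 1517 = 659 bp
  7123 − 2176 = 4947 bp
  7867 − 7123 = 744 bp
  9491 − 7867 = 1624 bp
  9777 − 9491 = 286 bp
  wrap: 11461 − 9777 + 1039 = 2723 bp
Sorted largest to smallest: 4947, 2723, 1624, 744, 659, 478, 286 bp.

4947, 2723, 1624, 744, 659, 478, 286 bp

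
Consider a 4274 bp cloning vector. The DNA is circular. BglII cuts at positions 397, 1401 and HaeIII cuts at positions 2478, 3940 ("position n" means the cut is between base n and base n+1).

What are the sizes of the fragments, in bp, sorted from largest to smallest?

1462, 1077, 1004, 731 bp

Combined cut positions (sorted): 397, 1401, 2478, 3940.
Circular molecule, 4 cuts → 4 fragments:
  1401 − 397 = 1004 bp
  2478 − 1401 = 1077 bp
  3940 − 2478 = 1462 bp
  wrap: 4274 − 3940 + 397 = 731 bp
Sorted largest to smallest: 1462, 1077, 1004, 731 bp.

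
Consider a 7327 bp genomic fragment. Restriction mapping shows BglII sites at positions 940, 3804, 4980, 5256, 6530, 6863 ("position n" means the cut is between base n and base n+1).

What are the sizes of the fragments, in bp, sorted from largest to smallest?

Linear molecule, 6 cuts → 7 fragments:
  940 − 0 = 940 bp
  3804 − 940 = 2864 bp
  4980 − 3804 = 1176 bp
  5256 − 4980 = 276 bp
  6530 − 5256 = 1274 bp
  6863 − 6530 = 333 bp
  7327 − 6863 = 464 bp
Sorted largest to smallest: 2864, 1274, 1176, 940, 464, 333, 276 bp.

2864, 1274, 1176, 940, 464, 333, 276 bp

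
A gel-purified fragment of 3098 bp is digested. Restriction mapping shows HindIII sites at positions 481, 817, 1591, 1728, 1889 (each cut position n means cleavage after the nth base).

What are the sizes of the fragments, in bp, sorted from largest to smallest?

1209, 774, 481, 336, 161, 137 bp

Linear molecule, 5 cuts → 6 fragments:
  481 − 0 = 481 bp
  817 − 481 = 336 bp
  1591 − 817 = 774 bp
  1728 − 1591 = 137 bp
  1889 − 1728 = 161 bp
  3098 − 1889 = 1209 bp
Sorted largest to smallest: 1209, 774, 481, 336, 161, 137 bp.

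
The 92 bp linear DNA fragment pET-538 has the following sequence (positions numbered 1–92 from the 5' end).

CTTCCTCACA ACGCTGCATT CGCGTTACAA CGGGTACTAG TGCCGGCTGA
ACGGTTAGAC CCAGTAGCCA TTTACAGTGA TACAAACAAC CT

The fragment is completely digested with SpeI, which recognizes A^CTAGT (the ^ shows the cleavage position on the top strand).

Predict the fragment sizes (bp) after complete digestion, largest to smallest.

The SpeI site (ACTAGT) starts at position 36.
SpeI cuts after the first base of each site, so after position 36.
Linear molecule, 1 cut → 2 fragments:
  1–36 → 36 bp
  37–92 → 56 bp
Sorted largest to smallest: 56, 36 bp.

56, 36 bp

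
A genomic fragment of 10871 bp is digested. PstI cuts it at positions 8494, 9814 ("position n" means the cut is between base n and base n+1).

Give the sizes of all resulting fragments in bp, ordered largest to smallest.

8494, 1320, 1057 bp

Linear molecule, 2 cuts → 3 fragments:
  8494 − 0 = 8494 bp
  9814 − 8494 = 1320 bp
  10871 − 9814 = 1057 bp
Sorted largest to smallest: 8494, 1320, 1057 bp.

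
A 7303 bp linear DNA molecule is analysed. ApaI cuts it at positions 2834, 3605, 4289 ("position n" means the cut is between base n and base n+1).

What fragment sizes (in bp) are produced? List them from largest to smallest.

Linear molecule, 3 cuts → 4 fragments:
  2834 − 0 = 2834 bp
  3605 − 2834 = 771 bp
  4289 − 3605 = 684 bp
  7303 − 4289 = 3014 bp
Sorted largest to smallest: 3014, 2834, 771, 684 bp.

3014, 2834, 771, 684 bp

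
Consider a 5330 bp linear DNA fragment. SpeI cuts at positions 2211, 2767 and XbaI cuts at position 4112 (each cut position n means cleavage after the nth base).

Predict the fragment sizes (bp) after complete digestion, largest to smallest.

2211, 1345, 1218, 556 bp

Combined cut positions (sorted): 2211, 2767, 4112.
Linear molecule, 3 cuts → 4 fragments:
  2211 − 0 = 2211 bp
  2767 − 2211 = 556 bp
  4112 − 2767 = 1345 bp
  5330 − 4112 = 1218 bp
Sorted largest to smallest: 2211, 1345, 1218, 556 bp.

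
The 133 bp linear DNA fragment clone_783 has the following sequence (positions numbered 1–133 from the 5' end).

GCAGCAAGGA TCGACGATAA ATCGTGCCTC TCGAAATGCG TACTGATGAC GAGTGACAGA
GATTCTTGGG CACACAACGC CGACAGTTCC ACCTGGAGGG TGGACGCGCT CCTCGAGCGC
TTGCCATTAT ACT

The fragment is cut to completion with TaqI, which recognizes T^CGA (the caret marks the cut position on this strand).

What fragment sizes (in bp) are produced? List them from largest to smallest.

82, 20, 20, 11 bp

TaqI sites (TCGA) start at positions 11, 31, 113.
TaqI cuts after the first base of each site, so after positions 11, 31, 113.
Linear molecule, 3 cuts → 4 fragments:
  1–11 → 11 bp
  12–31 → 20 bp
  32–113 → 82 bp
  114–133 → 20 bp
Sorted largest to smallest: 82, 20, 20, 11 bp.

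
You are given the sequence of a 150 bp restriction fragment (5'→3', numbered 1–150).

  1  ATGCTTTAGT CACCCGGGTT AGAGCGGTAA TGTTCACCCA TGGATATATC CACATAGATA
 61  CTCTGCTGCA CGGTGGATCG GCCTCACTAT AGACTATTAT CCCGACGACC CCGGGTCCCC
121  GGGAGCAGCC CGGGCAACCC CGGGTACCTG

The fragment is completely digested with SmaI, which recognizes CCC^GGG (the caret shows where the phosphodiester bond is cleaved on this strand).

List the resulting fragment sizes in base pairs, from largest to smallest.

SmaI sites (CCCGGG) start at positions 13, 110, 118, 129, 139.
SmaI cuts after base 3 of each site, so after positions 15, 112, 120, 131, 141.
Linear molecule, 5 cuts → 6 fragments:
  1–15 → 15 bp
  16–112 → 97 bp
  113–120 → 8 bp
  121–131 → 11 bp
  132–141 → 10 bp
  142–150 → 9 bp
Sorted largest to smallest: 97, 15, 11, 10, 9, 8 bp.

97, 15, 11, 10, 9, 8 bp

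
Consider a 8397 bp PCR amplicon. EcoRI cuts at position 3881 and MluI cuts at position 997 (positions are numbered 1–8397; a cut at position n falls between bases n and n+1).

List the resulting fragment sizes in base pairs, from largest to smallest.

4516, 2884, 997 bp

Combined cut positions (sorted): 997, 3881.
Linear molecule, 2 cuts → 3 fragments:
  997 − 0 = 997 bp
  3881 − 997 = 2884 bp
  8397 − 3881 = 4516 bp
Sorted largest to smallest: 4516, 2884, 997 bp.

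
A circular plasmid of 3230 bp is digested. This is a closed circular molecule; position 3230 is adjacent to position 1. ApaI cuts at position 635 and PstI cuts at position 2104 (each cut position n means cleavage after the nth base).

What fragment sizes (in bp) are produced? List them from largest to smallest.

Combined cut positions (sorted): 635, 2104.
Circular molecule, 2 cuts → 2 fragments:
  2104 − 635 = 1469 bp
  wrap: 3230 − 2104 + 635 = 1761 bp
Sorted largest to smallest: 1761, 1469 bp.

1761, 1469 bp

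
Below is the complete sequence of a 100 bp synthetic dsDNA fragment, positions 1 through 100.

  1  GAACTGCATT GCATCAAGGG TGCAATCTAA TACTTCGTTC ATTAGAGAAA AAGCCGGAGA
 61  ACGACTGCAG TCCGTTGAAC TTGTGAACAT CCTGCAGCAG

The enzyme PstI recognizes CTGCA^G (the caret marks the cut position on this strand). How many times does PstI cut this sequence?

CTGCAG occurs starting at positions 65, 92.
PstI cuts at 2 sites.

2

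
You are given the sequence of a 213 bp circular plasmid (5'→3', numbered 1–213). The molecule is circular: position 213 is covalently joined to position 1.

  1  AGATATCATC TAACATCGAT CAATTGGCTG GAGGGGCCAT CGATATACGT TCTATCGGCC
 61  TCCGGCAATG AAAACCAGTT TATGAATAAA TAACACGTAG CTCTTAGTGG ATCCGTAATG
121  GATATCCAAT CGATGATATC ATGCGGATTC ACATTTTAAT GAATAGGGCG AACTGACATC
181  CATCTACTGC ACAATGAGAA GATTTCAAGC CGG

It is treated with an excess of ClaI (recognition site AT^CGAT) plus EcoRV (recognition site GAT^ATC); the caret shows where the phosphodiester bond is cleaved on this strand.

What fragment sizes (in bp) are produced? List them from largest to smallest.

ClaI sites (ATCGAT) start at positions 15, 39, 129.
ClaI cuts after base 2 of each site, so after positions 16, 40, 130.
EcoRV sites (GATATC) start at positions 2, 121, 135.
EcoRV cuts after base 3 of each site, so after positions 4, 123, 137.
Combined cut positions: 4, 16, 40, 123, 130, 137.
Circular molecule, 6 cuts → 6 fragments:
  5–16 → 12 bp
  17–40 → 24 bp
  41–123 → 83 bp
  124–130 → 7 bp
  131–137 → 7 bp
  138–213 then 1–4 → 76 + 4 = 80 bp
Sorted largest to smallest: 83, 80, 24, 12, 7, 7 bp.

83, 80, 24, 12, 7, 7 bp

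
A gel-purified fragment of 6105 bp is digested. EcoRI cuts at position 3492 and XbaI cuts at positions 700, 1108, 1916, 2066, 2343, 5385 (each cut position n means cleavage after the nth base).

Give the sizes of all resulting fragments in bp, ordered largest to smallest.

1893, 1149, 808, 720, 700, 408, 277, 150 bp

Combined cut positions (sorted): 700, 1108, 1916, 2066, 2343, 3492, 5385.
Linear molecule, 7 cuts → 8 fragments:
  700 − 0 = 700 bp
  1108 − 700 = 408 bp
  1916 − 1108 = 808 bp
  2066 − 1916 = 150 bp
  2343 − 2066 = 277 bp
  3492 − 2343 = 1149 bp
  5385 − 3492 = 1893 bp
  6105 − 5385 = 720 bp
Sorted largest to smallest: 1893, 1149, 808, 720, 700, 408, 277, 150 bp.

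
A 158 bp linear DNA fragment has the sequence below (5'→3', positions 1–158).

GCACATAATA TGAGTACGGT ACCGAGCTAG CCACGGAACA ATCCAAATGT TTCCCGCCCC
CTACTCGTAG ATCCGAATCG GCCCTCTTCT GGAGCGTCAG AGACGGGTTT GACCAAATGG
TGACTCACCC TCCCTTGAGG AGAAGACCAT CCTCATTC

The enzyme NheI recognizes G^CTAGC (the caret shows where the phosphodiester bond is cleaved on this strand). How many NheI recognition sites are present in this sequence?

GCTAGC occurs starting at position 26.
NheI cuts at 1 site.

1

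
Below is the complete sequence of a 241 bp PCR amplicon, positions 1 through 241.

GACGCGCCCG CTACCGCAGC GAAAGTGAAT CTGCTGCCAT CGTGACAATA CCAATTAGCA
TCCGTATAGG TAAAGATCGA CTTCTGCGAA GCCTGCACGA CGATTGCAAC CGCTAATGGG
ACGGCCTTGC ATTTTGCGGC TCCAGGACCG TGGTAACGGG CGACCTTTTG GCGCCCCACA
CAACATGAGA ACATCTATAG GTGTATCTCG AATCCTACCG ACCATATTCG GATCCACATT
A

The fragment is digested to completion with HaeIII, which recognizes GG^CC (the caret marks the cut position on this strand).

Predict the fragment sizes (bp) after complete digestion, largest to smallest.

124, 117 bp

The HaeIII site (GGCC) starts at position 123.
HaeIII cuts after base 2 of each site, so after position 124.
Linear molecule, 1 cut → 2 fragments:
  1–124 → 124 bp
  125–241 → 117 bp
Sorted largest to smallest: 124, 117 bp.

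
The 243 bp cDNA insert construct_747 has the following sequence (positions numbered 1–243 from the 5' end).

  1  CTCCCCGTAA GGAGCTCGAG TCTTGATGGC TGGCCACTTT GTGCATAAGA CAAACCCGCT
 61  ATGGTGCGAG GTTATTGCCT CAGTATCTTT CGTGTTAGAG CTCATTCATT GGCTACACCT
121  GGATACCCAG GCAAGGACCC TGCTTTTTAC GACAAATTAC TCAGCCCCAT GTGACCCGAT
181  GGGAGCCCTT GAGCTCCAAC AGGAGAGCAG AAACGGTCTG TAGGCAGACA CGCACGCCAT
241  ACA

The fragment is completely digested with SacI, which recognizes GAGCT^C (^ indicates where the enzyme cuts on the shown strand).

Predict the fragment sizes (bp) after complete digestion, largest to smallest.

SacI sites (GAGCTC) start at positions 12, 98, 191.
SacI cuts after base 5 of each site (before the last base), so after positions 16, 102, 195.
Linear molecule, 3 cuts → 4 fragments:
  1–16 → 16 bp
  17–102 → 86 bp
  103–195 → 93 bp
  196–243 → 48 bp
Sorted largest to smallest: 93, 86, 48, 16 bp.

93, 86, 48, 16 bp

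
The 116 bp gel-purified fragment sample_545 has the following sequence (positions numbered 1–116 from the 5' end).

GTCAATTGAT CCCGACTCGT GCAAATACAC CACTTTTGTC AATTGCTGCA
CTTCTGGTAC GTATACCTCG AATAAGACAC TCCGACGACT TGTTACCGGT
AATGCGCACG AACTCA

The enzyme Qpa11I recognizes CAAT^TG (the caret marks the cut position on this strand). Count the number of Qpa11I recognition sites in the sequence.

2

CAATTG occurs starting at positions 3, 40.
Qpa11I cuts at 2 sites.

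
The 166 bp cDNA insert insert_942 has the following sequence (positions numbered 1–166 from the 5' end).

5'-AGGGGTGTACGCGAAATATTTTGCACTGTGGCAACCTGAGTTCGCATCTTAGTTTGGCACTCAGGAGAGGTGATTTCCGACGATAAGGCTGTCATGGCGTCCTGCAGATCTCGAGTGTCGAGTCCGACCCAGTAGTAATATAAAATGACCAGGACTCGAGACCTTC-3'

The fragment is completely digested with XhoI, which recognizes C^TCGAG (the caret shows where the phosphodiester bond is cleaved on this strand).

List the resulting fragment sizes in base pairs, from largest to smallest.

110, 45, 11 bp

XhoI sites (CTCGAG) start at positions 110, 155.
XhoI cuts after the first base of each site, so after positions 110, 155.
Linear molecule, 2 cuts → 3 fragments:
  1–110 → 110 bp
  111–155 → 45 bp
  156–166 → 11 bp
Sorted largest to smallest: 110, 45, 11 bp.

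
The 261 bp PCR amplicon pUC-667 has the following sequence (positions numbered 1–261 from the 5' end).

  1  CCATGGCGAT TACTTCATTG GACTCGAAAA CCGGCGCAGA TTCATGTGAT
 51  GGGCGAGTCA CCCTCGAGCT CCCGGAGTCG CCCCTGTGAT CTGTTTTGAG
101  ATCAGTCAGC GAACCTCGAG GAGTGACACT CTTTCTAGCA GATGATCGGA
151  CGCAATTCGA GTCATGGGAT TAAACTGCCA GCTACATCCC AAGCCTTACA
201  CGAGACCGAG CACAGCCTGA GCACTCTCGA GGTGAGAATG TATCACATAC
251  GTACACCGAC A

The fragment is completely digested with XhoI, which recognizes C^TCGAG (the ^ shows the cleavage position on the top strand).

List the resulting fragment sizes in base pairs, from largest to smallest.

XhoI sites (CTCGAG) start at positions 63, 115, 226.
XhoI cuts after the first base of each site, so after positions 63, 115, 226.
Linear molecule, 3 cuts → 4 fragments:
  1–63 → 63 bp
  64–115 → 52 bp
  116–226 → 111 bp
  227–261 → 35 bp
Sorted largest to smallest: 111, 63, 52, 35 bp.

111, 63, 52, 35 bp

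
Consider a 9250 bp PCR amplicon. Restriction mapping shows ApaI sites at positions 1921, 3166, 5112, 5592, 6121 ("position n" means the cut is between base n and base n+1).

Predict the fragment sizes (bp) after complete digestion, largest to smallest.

3129, 1946, 1921, 1245, 529, 480 bp

Linear molecule, 5 cuts → 6 fragments:
  1921 − 0 = 1921 bp
  3166 − 1921 = 1245 bp
  5112 − 3166 = 1946 bp
  5592 − 5112 = 480 bp
  6121 − 5592 = 529 bp
  9250 − 6121 = 3129 bp
Sorted largest to smallest: 3129, 1946, 1921, 1245, 529, 480 bp.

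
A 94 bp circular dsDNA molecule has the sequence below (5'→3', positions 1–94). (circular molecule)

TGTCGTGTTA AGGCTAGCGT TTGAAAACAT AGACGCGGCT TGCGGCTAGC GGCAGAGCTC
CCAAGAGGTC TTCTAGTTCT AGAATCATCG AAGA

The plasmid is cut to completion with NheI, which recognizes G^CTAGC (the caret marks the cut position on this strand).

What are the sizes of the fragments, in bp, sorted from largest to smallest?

NheI sites (GCTAGC) start at positions 13, 45.
NheI cuts after the first base of each site, so after positions 13, 45.
Circular molecule, 2 cuts → 2 fragments:
  14–45 → 32 bp
  46–94 then 1–13 → 49 + 13 = 62 bp
Sorted largest to smallest: 62, 32 bp.

62, 32 bp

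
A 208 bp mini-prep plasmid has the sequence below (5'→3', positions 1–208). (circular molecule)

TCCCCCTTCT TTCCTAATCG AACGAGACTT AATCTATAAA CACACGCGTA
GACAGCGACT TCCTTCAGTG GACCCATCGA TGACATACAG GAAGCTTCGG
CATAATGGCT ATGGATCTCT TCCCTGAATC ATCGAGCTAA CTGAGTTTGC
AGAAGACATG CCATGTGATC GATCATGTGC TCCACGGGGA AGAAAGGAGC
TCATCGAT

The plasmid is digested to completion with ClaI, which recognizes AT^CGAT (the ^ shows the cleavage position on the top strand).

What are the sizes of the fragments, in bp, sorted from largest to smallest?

ClaI sites (ATCGAT) start at positions 76, 168, 203.
ClaI cuts after base 2 of each site, so after positions 77, 169, 204.
Circular molecule, 3 cuts → 3 fragments:
  78–169 → 92 bp
  170–204 → 35 bp
  205–208 then 1–77 → 4 + 77 = 81 bp
Sorted largest to smallest: 92, 81, 35 bp.

92, 81, 35 bp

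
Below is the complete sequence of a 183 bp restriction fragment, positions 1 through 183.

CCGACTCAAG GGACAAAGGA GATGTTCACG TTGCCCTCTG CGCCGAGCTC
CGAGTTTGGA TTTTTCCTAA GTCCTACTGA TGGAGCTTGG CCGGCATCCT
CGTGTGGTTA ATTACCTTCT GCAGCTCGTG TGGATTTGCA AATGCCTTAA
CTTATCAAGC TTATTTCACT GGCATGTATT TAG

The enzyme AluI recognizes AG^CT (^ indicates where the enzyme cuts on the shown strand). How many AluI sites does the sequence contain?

AGCT occurs starting at positions 46, 84, 123, 158.
AluI cuts at 4 sites.

4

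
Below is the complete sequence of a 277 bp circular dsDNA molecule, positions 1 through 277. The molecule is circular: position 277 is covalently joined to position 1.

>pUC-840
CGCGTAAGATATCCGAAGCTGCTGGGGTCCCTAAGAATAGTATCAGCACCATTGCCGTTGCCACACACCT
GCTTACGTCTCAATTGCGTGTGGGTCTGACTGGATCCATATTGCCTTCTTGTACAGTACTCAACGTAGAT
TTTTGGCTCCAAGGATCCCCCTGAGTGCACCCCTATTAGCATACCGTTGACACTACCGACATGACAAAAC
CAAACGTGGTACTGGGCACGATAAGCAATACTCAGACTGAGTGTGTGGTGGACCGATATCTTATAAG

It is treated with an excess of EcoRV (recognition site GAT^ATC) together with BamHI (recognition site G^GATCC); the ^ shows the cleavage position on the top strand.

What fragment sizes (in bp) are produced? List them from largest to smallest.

114, 92, 51, 20 bp

EcoRV sites (GATATC) start at positions 8, 265.
EcoRV cuts after base 3 of each site, so after positions 10, 267.
BamHI sites (GGATCC) start at positions 102, 153.
BamHI cuts after the first base of each site, so after positions 102, 153.
Combined cut positions: 10, 102, 153, 267.
Circular molecule, 4 cuts → 4 fragments:
  11–102 → 92 bp
  103–153 → 51 bp
  154–267 → 114 bp
  268–277 then 1–10 → 10 + 10 = 20 bp
Sorted largest to smallest: 114, 92, 51, 20 bp.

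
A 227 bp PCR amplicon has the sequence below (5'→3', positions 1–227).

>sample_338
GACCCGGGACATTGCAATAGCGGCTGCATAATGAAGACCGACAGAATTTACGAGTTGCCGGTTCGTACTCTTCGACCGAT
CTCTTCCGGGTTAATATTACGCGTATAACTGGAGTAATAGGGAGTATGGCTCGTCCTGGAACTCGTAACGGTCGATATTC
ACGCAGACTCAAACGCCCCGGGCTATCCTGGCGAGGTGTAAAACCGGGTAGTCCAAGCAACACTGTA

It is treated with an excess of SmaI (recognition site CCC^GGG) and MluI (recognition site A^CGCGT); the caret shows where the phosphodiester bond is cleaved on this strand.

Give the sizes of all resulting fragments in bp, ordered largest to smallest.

SmaI sites (CCCGGG) start at positions 3, 177.
SmaI cuts after base 3 of each site, so after positions 5, 179.
The MluI site (ACGCGT) starts at position 99.
MluI cuts after the first base of each site, so after position 99.
Combined cut positions: 5, 99, 179.
Linear molecule, 3 cuts → 4 fragments:
  1–5 → 5 bp
  6–99 → 94 bp
  100–179 → 80 bp
  180–227 → 48 bp
Sorted largest to smallest: 94, 80, 48, 5 bp.

94, 80, 48, 5 bp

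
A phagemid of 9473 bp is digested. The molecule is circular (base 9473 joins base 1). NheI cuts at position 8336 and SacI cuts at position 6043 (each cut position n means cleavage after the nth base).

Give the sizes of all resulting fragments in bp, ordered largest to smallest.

7180, 2293 bp

Combined cut positions (sorted): 6043, 8336.
Circular molecule, 2 cuts → 2 fragments:
  8336 − 6043 = 2293 bp
  wrap: 9473 − 8336 + 6043 = 7180 bp
Sorted largest to smallest: 7180, 2293 bp.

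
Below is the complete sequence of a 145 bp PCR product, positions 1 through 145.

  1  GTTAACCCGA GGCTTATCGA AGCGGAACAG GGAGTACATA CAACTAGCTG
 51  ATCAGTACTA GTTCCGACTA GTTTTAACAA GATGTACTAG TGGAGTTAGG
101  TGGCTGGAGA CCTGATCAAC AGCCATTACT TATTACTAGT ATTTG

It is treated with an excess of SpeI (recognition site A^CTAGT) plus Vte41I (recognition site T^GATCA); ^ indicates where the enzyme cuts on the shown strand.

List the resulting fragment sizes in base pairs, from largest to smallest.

49, 27, 22, 19, 10, 10, 8 bp

SpeI sites (ACTAGT) start at positions 57, 67, 86, 135.
SpeI cuts after the first base of each site, so after positions 57, 67, 86, 135.
Vte41I sites (TGATCA) start at positions 49, 113.
Vte41I cuts after the first base of each site, so after positions 49, 113.
Combined cut positions: 49, 57, 67, 86, 113, 135.
Linear molecule, 6 cuts → 7 fragments:
  1–49 → 49 bp
  50–57 → 8 bp
  58–67 → 10 bp
  68–86 → 19 bp
  87–113 → 27 bp
  114–135 → 22 bp
  136–145 → 10 bp
Sorted largest to smallest: 49, 27, 22, 19, 10, 10, 8 bp.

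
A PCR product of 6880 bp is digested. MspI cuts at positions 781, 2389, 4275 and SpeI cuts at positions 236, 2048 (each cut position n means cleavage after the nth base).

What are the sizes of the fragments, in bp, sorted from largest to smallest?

Combined cut positions (sorted): 236, 781, 2048, 2389, 4275.
Linear molecule, 5 cuts → 6 fragments:
  236 − 0 = 236 bp
  781 − 236 = 545 bp
  2048 − 781 = 1267 bp
  2389 − 2048 = 341 bp
  4275 − 2389 = 1886 bp
  6880 − 4275 = 2605 bp
Sorted largest to smallest: 2605, 1886, 1267, 545, 341, 236 bp.

2605, 1886, 1267, 545, 341, 236 bp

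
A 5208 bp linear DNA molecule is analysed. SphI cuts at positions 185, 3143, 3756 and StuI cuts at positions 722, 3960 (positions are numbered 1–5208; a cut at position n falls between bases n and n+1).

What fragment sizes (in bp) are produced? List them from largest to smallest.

Combined cut positions (sorted): 185, 722, 3143, 3756, 3960.
Linear molecule, 5 cuts → 6 fragments:
  185 − 0 = 185 bp
  722 − 185 = 537 bp
  3143 − 722 = 2421 bp
  3756 − 3143 = 613 bp
  3960 − 3756 = 204 bp
  5208 − 3960 = 1248 bp
Sorted largest to smallest: 2421, 1248, 613, 537, 204, 185 bp.

2421, 1248, 613, 537, 204, 185 bp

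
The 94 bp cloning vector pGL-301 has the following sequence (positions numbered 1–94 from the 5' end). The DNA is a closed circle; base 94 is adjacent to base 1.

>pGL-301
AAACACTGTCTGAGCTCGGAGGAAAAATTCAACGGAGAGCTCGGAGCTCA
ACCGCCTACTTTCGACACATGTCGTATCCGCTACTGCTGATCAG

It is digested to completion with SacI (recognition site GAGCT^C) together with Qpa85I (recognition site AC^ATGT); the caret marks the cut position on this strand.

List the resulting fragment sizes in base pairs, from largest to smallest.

SacI sites (GAGCTC) start at positions 12, 37, 44.
SacI cuts after base 5 of each site (before the last base), so after positions 16, 41, 48.
The Qpa85I site (ACATGT) starts at position 67.
Qpa85I cuts after base 2 of each site, so after position 68.
Combined cut positions: 16, 41, 48, 68.
Circular molecule, 4 cuts → 4 fragments:
  17–41 → 25 bp
  42–48 → 7 bp
  49–68 → 20 bp
  69–94 then 1–16 → 26 + 16 = 42 bp
Sorted largest to smallest: 42, 25, 20, 7 bp.

42, 25, 20, 7 bp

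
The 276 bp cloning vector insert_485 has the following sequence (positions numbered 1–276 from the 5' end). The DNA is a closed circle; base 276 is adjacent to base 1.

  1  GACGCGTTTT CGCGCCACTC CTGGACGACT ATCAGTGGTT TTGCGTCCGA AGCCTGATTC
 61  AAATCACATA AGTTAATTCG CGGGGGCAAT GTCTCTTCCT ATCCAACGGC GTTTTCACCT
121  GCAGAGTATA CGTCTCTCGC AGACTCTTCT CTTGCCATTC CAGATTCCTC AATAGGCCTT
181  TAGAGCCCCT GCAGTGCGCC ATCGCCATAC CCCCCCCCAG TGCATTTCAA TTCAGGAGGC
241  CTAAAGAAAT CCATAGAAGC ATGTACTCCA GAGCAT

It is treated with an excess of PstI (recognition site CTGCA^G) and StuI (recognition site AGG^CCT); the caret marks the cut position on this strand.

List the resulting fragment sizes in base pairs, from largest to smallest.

PstI sites (CTGCAG) start at positions 119, 189.
PstI cuts after base 5 of each site (before the last base), so after positions 123, 193.
StuI sites (AGGCCT) start at positions 174, 237.
StuI cuts after base 3 of each site, so after positions 176, 239.
Combined cut positions: 123, 176, 193, 239.
Circular molecule, 4 cuts → 4 fragments:
  124–176 → 53 bp
  177–193 → 17 bp
  194–239 → 46 bp
  240–276 then 1–123 → 37 + 123 = 160 bp
Sorted largest to smallest: 160, 53, 46, 17 bp.

160, 53, 46, 17 bp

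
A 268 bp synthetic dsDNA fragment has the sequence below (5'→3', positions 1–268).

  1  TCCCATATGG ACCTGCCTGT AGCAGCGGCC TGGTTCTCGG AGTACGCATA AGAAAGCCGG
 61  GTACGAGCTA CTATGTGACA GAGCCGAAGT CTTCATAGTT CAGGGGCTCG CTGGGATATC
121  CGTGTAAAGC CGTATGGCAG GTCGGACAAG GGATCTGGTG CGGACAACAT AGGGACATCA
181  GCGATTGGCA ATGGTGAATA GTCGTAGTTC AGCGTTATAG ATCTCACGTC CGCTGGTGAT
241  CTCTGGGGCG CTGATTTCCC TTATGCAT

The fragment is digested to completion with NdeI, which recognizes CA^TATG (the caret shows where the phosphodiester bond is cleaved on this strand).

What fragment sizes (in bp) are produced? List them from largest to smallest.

263, 5 bp

The NdeI site (CATATG) starts at position 4.
NdeI cuts after base 2 of each site, so after position 5.
Linear molecule, 1 cut → 2 fragments:
  1–5 → 5 bp
  6–268 → 263 bp
Sorted largest to smallest: 263, 5 bp.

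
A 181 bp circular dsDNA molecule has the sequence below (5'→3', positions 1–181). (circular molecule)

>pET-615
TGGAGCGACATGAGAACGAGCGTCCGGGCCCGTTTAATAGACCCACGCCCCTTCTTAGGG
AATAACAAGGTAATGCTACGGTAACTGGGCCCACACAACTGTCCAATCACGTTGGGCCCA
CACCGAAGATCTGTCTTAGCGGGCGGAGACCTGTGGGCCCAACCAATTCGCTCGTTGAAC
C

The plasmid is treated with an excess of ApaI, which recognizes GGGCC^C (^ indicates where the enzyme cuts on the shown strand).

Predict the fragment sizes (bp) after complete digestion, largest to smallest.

ApaI sites (GGGCCC) start at positions 26, 87, 114, 155.
ApaI cuts after base 5 of each site (before the last base), so after positions 30, 91, 118, 159.
Circular molecule, 4 cuts → 4 fragments:
  31–91 → 61 bp
  92–118 → 27 bp
  119–159 → 41 bp
  160–181 then 1–30 → 22 + 30 = 52 bp
Sorted largest to smallest: 61, 52, 41, 27 bp.

61, 52, 41, 27 bp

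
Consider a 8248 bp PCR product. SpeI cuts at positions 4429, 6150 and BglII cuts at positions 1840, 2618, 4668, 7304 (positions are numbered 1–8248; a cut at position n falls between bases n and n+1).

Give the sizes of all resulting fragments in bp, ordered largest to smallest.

Combined cut positions (sorted): 1840, 2618, 4429, 4668, 6150, 7304.
Linear molecule, 6 cuts → 7 fragments:
  1840 − 0 = 1840 bp
  2618 − 1840 = 778 bp
  4429 − 2618 = 1811 bp
  4668 − 4429 = 239 bp
  6150 − 4668 = 1482 bp
  7304 − 6150 = 1154 bp
  8248 − 7304 = 944 bp
Sorted largest to smallest: 1840, 1811, 1482, 1154, 944, 778, 239 bp.

1840, 1811, 1482, 1154, 944, 778, 239 bp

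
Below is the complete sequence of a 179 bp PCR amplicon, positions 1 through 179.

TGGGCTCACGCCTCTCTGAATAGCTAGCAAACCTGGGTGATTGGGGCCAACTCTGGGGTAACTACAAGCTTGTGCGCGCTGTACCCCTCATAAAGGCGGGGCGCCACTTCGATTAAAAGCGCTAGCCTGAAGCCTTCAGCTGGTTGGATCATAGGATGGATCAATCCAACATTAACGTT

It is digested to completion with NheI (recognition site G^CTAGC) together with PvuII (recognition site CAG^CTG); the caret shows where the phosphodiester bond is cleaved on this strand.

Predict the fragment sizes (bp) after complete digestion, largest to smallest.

98, 40, 23, 18 bp

NheI sites (GCTAGC) start at positions 23, 121.
NheI cuts after the first base of each site, so after positions 23, 121.
The PvuII site (CAGCTG) starts at position 137.
PvuII cuts after base 3 of each site, so after position 139.
Combined cut positions: 23, 121, 139.
Linear molecule, 3 cuts → 4 fragments:
  1–23 → 23 bp
  24–121 → 98 bp
  122–139 → 18 bp
  140–179 → 40 bp
Sorted largest to smallest: 98, 40, 23, 18 bp.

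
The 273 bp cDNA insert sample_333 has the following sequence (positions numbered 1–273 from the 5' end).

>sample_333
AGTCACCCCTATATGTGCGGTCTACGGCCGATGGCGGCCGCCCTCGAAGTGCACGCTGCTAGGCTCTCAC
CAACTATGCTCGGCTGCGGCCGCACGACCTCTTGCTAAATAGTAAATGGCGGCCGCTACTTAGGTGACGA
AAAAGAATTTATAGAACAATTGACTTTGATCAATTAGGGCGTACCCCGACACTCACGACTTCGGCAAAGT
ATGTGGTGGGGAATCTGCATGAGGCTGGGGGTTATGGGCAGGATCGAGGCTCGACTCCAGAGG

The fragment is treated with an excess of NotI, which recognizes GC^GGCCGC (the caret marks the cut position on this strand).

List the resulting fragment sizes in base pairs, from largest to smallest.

153, 52, 35, 33 bp

NotI sites (GCGGCCGC) start at positions 34, 86, 119.
NotI cuts after base 2 of each site, so after positions 35, 87, 120.
Linear molecule, 3 cuts → 4 fragments:
  1–35 → 35 bp
  36–87 → 52 bp
  88–120 → 33 bp
  121–273 → 153 bp
Sorted largest to smallest: 153, 52, 35, 33 bp.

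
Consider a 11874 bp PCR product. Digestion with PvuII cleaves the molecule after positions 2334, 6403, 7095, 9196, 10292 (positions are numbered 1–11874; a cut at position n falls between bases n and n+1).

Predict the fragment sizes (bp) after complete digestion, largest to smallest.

Linear molecule, 5 cuts → 6 fragments:
  2334 − 0 = 2334 bp
  6403 − 2334 = 4069 bp
  7095 − 6403 = 692 bp
  9196 − 7095 = 2101 bp
  10292 − 9196 = 1096 bp
  11874 − 10292 = 1582 bp
Sorted largest to smallest: 4069, 2334, 2101, 1582, 1096, 692 bp.

4069, 2334, 2101, 1582, 1096, 692 bp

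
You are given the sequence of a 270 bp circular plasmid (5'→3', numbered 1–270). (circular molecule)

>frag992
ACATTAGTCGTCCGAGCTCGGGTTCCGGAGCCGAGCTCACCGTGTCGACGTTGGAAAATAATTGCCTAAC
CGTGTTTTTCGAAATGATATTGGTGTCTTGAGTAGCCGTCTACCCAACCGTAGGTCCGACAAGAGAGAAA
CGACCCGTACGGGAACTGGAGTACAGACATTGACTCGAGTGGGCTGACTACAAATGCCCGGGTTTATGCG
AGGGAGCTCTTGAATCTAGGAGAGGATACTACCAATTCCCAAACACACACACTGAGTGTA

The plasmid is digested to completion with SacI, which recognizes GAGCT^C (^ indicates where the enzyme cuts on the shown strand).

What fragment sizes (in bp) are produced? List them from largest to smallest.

181, 70, 19 bp

SacI sites (GAGCTC) start at positions 14, 33, 214.
SacI cuts after base 5 of each site (before the last base), so after positions 18, 37, 218.
Circular molecule, 3 cuts → 3 fragments:
  19–37 → 19 bp
  38–218 → 181 bp
  219–270 then 1–18 → 52 + 18 = 70 bp
Sorted largest to smallest: 181, 70, 19 bp.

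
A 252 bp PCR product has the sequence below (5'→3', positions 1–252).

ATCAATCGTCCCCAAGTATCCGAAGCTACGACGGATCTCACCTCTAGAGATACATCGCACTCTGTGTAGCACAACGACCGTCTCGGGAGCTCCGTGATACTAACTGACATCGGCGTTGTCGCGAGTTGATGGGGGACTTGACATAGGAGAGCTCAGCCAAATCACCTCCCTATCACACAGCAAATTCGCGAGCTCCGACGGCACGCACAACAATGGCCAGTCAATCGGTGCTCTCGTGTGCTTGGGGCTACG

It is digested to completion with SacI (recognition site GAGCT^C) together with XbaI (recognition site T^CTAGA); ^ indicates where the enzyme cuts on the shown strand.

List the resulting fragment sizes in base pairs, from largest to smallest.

62, 58, 48, 43, 41 bp

SacI sites (GAGCTC) start at positions 87, 149, 190.
SacI cuts after base 5 of each site (before the last base), so after positions 91, 153, 194.
The XbaI site (TCTAGA) starts at position 43.
XbaI cuts after the first base of each site, so after position 43.
Combined cut positions: 43, 91, 153, 194.
Linear molecule, 4 cuts → 5 fragments:
  1–43 → 43 bp
  44–91 → 48 bp
  92–153 → 62 bp
  154–194 → 41 bp
  195–252 → 58 bp
Sorted largest to smallest: 62, 58, 48, 43, 41 bp.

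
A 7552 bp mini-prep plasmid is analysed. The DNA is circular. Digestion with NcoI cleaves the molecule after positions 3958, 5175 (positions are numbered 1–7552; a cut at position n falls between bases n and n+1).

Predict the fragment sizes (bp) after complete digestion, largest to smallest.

Circular molecule, 2 cuts → 2 fragments:
  5175 − 3958 = 1217 bp
  wrap: 7552 − 5175 + 3958 = 6335 bp
Sorted largest to smallest: 6335, 1217 bp.

6335, 1217 bp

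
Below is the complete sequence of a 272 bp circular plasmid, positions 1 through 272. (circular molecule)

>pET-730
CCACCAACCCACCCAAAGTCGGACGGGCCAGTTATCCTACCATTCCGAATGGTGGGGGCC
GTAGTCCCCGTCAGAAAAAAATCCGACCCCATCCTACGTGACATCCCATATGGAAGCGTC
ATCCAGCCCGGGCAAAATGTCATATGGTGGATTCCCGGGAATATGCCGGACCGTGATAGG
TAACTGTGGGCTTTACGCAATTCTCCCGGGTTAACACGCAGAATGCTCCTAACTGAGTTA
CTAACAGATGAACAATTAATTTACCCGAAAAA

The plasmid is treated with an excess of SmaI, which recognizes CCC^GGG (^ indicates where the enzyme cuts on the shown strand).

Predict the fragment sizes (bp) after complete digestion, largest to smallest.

SmaI sites (CCCGGG) start at positions 127, 154, 205.
SmaI cuts after base 3 of each site, so after positions 129, 156, 207.
Circular molecule, 3 cuts → 3 fragments:
  130–156 → 27 bp
  157–207 → 51 bp
  208–272 then 1–129 → 65 + 129 = 194 bp
Sorted largest to smallest: 194, 51, 27 bp.

194, 51, 27 bp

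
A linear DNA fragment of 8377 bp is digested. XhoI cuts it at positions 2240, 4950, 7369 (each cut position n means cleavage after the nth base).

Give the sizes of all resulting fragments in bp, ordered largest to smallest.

2710, 2419, 2240, 1008 bp

Linear molecule, 3 cuts → 4 fragments:
  2240 − 0 = 2240 bp
  4950 − 2240 = 2710 bp
  7369 − 4950 = 2419 bp
  8377 − 7369 = 1008 bp
Sorted largest to smallest: 2710, 2419, 2240, 1008 bp.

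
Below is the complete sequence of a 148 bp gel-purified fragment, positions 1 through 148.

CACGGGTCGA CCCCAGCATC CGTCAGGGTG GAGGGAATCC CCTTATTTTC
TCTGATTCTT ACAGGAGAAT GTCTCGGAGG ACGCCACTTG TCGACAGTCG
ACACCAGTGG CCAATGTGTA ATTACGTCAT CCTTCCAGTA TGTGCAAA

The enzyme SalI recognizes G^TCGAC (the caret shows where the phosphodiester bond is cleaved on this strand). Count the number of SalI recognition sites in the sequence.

3

GTCGAC occurs starting at positions 6, 90, 97.
SalI cuts at 3 sites.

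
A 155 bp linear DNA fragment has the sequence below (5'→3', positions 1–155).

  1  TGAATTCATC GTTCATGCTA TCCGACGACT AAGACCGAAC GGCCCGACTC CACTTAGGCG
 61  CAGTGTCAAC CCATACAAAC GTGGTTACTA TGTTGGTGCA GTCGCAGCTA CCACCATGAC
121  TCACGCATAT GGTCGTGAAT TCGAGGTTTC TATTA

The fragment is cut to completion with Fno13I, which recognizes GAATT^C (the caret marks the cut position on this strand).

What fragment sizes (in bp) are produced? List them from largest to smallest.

Fno13I sites (GAATTC) start at positions 2, 137.
Fno13I cuts after base 5 of each site (before the last base), so after positions 6, 141.
Linear molecule, 2 cuts → 3 fragments:
  1–6 → 6 bp
  7–141 → 135 bp
  142–155 → 14 bp
Sorted largest to smallest: 135, 14, 6 bp.

135, 14, 6 bp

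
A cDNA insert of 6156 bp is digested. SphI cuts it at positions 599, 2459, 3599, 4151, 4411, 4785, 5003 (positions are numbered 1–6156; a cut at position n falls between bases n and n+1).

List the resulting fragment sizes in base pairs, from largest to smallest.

1860, 1153, 1140, 599, 552, 374, 260, 218 bp

Linear molecule, 7 cuts → 8 fragments:
  599 − 0 = 599 bp
  2459 − 599 = 1860 bp
  3599 − 2459 = 1140 bp
  4151 − 3599 = 552 bp
  4411 − 4151 = 260 bp
  4785 − 4411 = 374 bp
  5003 − 4785 = 218 bp
  6156 − 5003 = 1153 bp
Sorted largest to smallest: 1860, 1153, 1140, 599, 552, 374, 260, 218 bp.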